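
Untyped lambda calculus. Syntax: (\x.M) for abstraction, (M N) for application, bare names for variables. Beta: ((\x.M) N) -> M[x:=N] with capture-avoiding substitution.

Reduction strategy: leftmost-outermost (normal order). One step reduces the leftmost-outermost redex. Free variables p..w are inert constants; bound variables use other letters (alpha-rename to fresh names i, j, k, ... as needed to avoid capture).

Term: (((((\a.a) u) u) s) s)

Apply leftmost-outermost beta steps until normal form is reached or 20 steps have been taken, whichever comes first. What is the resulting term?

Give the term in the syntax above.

Step 0: (((((\a.a) u) u) s) s)
Step 1: (((u u) s) s)

Answer: (((u u) s) s)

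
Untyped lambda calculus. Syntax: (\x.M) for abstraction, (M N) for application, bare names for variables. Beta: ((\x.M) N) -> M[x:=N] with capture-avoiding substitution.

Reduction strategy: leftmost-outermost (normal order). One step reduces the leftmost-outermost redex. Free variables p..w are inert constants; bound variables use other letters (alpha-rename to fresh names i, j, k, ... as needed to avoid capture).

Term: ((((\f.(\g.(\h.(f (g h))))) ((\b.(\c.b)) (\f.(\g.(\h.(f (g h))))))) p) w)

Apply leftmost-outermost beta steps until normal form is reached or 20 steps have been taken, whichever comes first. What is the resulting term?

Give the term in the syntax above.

Step 0: ((((\f.(\g.(\h.(f (g h))))) ((\b.(\c.b)) (\f.(\g.(\h.(f (g h))))))) p) w)
Step 1: (((\g.(\h.(((\b.(\c.b)) (\f.(\g.(\h.(f (g h)))))) (g h)))) p) w)
Step 2: ((\h.(((\b.(\c.b)) (\f.(\g.(\h.(f (g h)))))) (p h))) w)
Step 3: (((\b.(\c.b)) (\f.(\g.(\h.(f (g h)))))) (p w))
Step 4: ((\c.(\f.(\g.(\h.(f (g h)))))) (p w))
Step 5: (\f.(\g.(\h.(f (g h)))))

Answer: (\f.(\g.(\h.(f (g h)))))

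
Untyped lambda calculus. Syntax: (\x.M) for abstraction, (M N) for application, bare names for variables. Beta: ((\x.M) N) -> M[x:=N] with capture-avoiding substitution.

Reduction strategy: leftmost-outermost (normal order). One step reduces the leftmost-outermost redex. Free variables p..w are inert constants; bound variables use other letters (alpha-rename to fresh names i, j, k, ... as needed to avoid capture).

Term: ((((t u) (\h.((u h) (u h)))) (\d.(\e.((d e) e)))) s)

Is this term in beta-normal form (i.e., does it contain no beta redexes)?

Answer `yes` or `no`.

Answer: yes

Derivation:
Term: ((((t u) (\h.((u h) (u h)))) (\d.(\e.((d e) e)))) s)
No beta redexes found.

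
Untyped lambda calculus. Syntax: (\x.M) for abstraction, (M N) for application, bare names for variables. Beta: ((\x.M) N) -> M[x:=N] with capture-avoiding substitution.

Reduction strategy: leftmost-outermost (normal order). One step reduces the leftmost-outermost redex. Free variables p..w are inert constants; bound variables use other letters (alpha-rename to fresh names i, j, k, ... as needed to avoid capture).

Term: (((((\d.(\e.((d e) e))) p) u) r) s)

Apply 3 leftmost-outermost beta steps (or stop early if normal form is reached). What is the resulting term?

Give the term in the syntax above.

Step 0: (((((\d.(\e.((d e) e))) p) u) r) s)
Step 1: ((((\e.((p e) e)) u) r) s)
Step 2: ((((p u) u) r) s)
Step 3: (normal form reached)

Answer: ((((p u) u) r) s)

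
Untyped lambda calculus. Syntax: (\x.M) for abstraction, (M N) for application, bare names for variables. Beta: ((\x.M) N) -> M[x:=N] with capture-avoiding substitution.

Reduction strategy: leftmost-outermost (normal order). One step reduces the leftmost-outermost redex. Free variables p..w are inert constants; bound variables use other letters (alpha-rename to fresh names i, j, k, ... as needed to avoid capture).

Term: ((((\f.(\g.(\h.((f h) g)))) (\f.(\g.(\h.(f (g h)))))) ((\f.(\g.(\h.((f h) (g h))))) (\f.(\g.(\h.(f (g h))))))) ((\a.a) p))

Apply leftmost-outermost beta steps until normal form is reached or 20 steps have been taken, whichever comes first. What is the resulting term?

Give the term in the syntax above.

Step 0: ((((\f.(\g.(\h.((f h) g)))) (\f.(\g.(\h.(f (g h)))))) ((\f.(\g.(\h.((f h) (g h))))) (\f.(\g.(\h.(f (g h))))))) ((\a.a) p))
Step 1: (((\g.(\h.(((\f.(\g.(\h.(f (g h))))) h) g))) ((\f.(\g.(\h.((f h) (g h))))) (\f.(\g.(\h.(f (g h))))))) ((\a.a) p))
Step 2: ((\h.(((\f.(\g.(\h.(f (g h))))) h) ((\f.(\g.(\h.((f h) (g h))))) (\f.(\g.(\h.(f (g h)))))))) ((\a.a) p))
Step 3: (((\f.(\g.(\h.(f (g h))))) ((\a.a) p)) ((\f.(\g.(\h.((f h) (g h))))) (\f.(\g.(\h.(f (g h)))))))
Step 4: ((\g.(\h.(((\a.a) p) (g h)))) ((\f.(\g.(\h.((f h) (g h))))) (\f.(\g.(\h.(f (g h)))))))
Step 5: (\h.(((\a.a) p) (((\f.(\g.(\h.((f h) (g h))))) (\f.(\g.(\h.(f (g h)))))) h)))
Step 6: (\h.(p (((\f.(\g.(\h.((f h) (g h))))) (\f.(\g.(\h.(f (g h)))))) h)))
Step 7: (\h.(p ((\g.(\h.(((\f.(\g.(\h.(f (g h))))) h) (g h)))) h)))
Step 8: (\h.(p (\i.(((\f.(\g.(\h.(f (g h))))) i) (h i)))))
Step 9: (\h.(p (\i.((\g.(\h.(i (g h)))) (h i)))))
Step 10: (\h.(p (\i.(\j.(i ((h i) j))))))

Answer: (\h.(p (\i.(\j.(i ((h i) j))))))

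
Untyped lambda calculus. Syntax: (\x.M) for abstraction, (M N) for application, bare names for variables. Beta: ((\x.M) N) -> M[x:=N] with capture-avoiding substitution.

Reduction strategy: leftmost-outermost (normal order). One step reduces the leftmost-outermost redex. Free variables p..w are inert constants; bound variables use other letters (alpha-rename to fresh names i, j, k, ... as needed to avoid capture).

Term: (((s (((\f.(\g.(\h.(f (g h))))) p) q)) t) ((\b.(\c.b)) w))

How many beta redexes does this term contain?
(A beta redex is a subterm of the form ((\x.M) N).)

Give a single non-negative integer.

Term: (((s (((\f.(\g.(\h.(f (g h))))) p) q)) t) ((\b.(\c.b)) w))
  Redex: ((\f.(\g.(\h.(f (g h))))) p)
  Redex: ((\b.(\c.b)) w)
Total redexes: 2

Answer: 2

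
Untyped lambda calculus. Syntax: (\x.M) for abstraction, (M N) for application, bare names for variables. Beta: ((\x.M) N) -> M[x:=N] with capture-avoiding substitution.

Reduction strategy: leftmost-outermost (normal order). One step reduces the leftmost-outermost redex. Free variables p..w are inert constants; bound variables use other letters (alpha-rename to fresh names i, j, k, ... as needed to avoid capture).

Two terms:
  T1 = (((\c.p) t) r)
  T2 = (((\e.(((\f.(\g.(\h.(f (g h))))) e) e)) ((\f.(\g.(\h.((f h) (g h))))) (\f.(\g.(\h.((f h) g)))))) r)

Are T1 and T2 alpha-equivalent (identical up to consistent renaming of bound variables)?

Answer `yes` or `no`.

Answer: no

Derivation:
Term 1: (((\c.p) t) r)
Term 2: (((\e.(((\f.(\g.(\h.(f (g h))))) e) e)) ((\f.(\g.(\h.((f h) (g h))))) (\f.(\g.(\h.((f h) g)))))) r)
Alpha-equivalence: compare structure up to binder renaming.
Result: False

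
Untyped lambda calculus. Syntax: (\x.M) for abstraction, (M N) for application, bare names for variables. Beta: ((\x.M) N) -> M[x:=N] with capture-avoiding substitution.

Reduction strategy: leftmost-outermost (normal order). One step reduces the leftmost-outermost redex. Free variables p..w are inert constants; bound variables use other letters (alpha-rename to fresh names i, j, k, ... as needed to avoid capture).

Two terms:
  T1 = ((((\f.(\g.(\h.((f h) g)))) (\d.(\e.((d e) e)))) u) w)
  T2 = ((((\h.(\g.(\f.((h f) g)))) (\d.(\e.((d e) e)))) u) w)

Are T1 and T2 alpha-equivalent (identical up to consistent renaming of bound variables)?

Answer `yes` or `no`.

Term 1: ((((\f.(\g.(\h.((f h) g)))) (\d.(\e.((d e) e)))) u) w)
Term 2: ((((\h.(\g.(\f.((h f) g)))) (\d.(\e.((d e) e)))) u) w)
Alpha-equivalence: compare structure up to binder renaming.
Result: True

Answer: yes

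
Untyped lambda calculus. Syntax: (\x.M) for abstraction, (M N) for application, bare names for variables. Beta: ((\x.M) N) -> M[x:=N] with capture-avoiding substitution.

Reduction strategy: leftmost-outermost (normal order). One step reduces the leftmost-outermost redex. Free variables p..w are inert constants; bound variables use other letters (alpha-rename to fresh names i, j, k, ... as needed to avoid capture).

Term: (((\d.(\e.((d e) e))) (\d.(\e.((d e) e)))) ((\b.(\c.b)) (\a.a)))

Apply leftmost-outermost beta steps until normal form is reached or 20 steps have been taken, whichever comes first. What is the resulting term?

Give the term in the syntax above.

Answer: (\c.(\a.a))

Derivation:
Step 0: (((\d.(\e.((d e) e))) (\d.(\e.((d e) e)))) ((\b.(\c.b)) (\a.a)))
Step 1: ((\e.(((\d.(\e.((d e) e))) e) e)) ((\b.(\c.b)) (\a.a)))
Step 2: (((\d.(\e.((d e) e))) ((\b.(\c.b)) (\a.a))) ((\b.(\c.b)) (\a.a)))
Step 3: ((\e.((((\b.(\c.b)) (\a.a)) e) e)) ((\b.(\c.b)) (\a.a)))
Step 4: ((((\b.(\c.b)) (\a.a)) ((\b.(\c.b)) (\a.a))) ((\b.(\c.b)) (\a.a)))
Step 5: (((\c.(\a.a)) ((\b.(\c.b)) (\a.a))) ((\b.(\c.b)) (\a.a)))
Step 6: ((\a.a) ((\b.(\c.b)) (\a.a)))
Step 7: ((\b.(\c.b)) (\a.a))
Step 8: (\c.(\a.a))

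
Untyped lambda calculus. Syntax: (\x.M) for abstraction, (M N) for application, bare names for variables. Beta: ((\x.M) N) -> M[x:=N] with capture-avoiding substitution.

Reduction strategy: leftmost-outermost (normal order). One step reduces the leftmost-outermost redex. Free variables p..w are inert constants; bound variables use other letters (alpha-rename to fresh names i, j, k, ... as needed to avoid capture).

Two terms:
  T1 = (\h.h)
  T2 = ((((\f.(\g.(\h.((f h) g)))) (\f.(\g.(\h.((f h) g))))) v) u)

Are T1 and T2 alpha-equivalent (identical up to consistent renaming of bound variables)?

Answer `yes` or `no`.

Term 1: (\h.h)
Term 2: ((((\f.(\g.(\h.((f h) g)))) (\f.(\g.(\h.((f h) g))))) v) u)
Alpha-equivalence: compare structure up to binder renaming.
Result: False

Answer: no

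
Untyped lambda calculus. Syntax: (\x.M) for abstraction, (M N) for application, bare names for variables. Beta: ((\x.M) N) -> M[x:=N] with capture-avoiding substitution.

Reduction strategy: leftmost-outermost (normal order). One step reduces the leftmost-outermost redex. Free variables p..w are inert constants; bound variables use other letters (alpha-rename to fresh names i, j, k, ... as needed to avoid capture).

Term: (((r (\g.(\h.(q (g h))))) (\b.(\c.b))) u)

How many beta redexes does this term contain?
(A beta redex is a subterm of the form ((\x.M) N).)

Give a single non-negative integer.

Term: (((r (\g.(\h.(q (g h))))) (\b.(\c.b))) u)
  (no redexes)
Total redexes: 0

Answer: 0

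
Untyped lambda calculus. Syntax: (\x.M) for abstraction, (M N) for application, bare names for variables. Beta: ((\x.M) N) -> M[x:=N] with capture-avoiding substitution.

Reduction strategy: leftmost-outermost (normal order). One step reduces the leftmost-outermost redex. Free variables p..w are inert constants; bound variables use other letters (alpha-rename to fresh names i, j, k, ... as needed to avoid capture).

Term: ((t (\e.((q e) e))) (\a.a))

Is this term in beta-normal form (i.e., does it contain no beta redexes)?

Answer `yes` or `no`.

Term: ((t (\e.((q e) e))) (\a.a))
No beta redexes found.

Answer: yes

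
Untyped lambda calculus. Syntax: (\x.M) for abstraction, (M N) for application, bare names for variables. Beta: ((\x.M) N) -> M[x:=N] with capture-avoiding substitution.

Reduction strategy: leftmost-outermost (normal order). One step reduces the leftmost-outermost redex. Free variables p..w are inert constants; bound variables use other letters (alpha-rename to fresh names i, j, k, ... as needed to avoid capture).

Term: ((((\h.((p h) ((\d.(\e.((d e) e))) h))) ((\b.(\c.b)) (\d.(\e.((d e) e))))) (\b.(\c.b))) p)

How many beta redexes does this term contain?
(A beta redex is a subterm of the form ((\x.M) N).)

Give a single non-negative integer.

Term: ((((\h.((p h) ((\d.(\e.((d e) e))) h))) ((\b.(\c.b)) (\d.(\e.((d e) e))))) (\b.(\c.b))) p)
  Redex: ((\h.((p h) ((\d.(\e.((d e) e))) h))) ((\b.(\c.b)) (\d.(\e.((d e) e)))))
  Redex: ((\d.(\e.((d e) e))) h)
  Redex: ((\b.(\c.b)) (\d.(\e.((d e) e))))
Total redexes: 3

Answer: 3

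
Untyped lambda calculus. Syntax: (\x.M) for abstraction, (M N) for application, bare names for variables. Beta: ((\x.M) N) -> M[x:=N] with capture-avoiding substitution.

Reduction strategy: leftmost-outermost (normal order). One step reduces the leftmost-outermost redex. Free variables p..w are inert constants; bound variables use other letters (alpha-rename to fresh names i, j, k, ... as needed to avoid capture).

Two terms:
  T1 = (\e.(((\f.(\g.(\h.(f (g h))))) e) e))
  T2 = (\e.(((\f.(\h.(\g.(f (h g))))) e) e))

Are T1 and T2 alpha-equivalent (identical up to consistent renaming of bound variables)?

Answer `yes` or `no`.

Term 1: (\e.(((\f.(\g.(\h.(f (g h))))) e) e))
Term 2: (\e.(((\f.(\h.(\g.(f (h g))))) e) e))
Alpha-equivalence: compare structure up to binder renaming.
Result: True

Answer: yes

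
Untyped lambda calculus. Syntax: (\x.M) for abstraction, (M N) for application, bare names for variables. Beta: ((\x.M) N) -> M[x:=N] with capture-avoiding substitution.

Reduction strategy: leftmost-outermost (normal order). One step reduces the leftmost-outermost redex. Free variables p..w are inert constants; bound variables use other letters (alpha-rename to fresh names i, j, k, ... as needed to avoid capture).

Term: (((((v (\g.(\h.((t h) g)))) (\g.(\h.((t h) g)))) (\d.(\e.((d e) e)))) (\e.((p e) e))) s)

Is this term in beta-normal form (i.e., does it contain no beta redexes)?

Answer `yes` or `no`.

Term: (((((v (\g.(\h.((t h) g)))) (\g.(\h.((t h) g)))) (\d.(\e.((d e) e)))) (\e.((p e) e))) s)
No beta redexes found.

Answer: yes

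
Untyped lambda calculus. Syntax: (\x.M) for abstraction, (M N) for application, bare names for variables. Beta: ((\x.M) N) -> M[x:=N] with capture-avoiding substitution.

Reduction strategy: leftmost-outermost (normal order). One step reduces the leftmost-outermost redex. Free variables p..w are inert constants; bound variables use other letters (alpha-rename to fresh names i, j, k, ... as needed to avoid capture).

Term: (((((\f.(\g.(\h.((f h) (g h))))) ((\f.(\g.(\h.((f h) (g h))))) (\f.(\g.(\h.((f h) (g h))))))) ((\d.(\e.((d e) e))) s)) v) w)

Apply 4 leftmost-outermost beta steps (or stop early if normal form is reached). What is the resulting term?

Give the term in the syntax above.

Step 0: (((((\f.(\g.(\h.((f h) (g h))))) ((\f.(\g.(\h.((f h) (g h))))) (\f.(\g.(\h.((f h) (g h))))))) ((\d.(\e.((d e) e))) s)) v) w)
Step 1: ((((\g.(\h.((((\f.(\g.(\h.((f h) (g h))))) (\f.(\g.(\h.((f h) (g h)))))) h) (g h)))) ((\d.(\e.((d e) e))) s)) v) w)
Step 2: (((\h.((((\f.(\g.(\h.((f h) (g h))))) (\f.(\g.(\h.((f h) (g h)))))) h) (((\d.(\e.((d e) e))) s) h))) v) w)
Step 3: (((((\f.(\g.(\h.((f h) (g h))))) (\f.(\g.(\h.((f h) (g h)))))) v) (((\d.(\e.((d e) e))) s) v)) w)
Step 4: ((((\g.(\h.(((\f.(\g.(\h.((f h) (g h))))) h) (g h)))) v) (((\d.(\e.((d e) e))) s) v)) w)

Answer: ((((\g.(\h.(((\f.(\g.(\h.((f h) (g h))))) h) (g h)))) v) (((\d.(\e.((d e) e))) s) v)) w)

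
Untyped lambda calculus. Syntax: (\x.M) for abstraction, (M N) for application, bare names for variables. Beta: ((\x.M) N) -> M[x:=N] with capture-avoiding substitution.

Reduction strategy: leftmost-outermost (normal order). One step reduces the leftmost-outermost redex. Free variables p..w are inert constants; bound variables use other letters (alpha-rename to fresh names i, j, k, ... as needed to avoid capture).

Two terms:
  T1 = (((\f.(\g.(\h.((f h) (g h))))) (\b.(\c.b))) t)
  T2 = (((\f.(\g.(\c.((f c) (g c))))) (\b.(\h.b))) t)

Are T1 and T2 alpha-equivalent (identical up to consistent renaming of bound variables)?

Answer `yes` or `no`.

Term 1: (((\f.(\g.(\h.((f h) (g h))))) (\b.(\c.b))) t)
Term 2: (((\f.(\g.(\c.((f c) (g c))))) (\b.(\h.b))) t)
Alpha-equivalence: compare structure up to binder renaming.
Result: True

Answer: yes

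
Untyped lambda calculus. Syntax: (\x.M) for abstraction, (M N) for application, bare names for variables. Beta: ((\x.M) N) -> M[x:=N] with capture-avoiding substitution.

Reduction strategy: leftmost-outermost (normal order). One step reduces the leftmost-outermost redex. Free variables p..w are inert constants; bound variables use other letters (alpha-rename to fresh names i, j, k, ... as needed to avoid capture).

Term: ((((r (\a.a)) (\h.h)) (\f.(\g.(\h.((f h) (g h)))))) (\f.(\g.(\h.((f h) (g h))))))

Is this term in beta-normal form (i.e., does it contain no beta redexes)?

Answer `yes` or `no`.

Term: ((((r (\a.a)) (\h.h)) (\f.(\g.(\h.((f h) (g h)))))) (\f.(\g.(\h.((f h) (g h))))))
No beta redexes found.

Answer: yes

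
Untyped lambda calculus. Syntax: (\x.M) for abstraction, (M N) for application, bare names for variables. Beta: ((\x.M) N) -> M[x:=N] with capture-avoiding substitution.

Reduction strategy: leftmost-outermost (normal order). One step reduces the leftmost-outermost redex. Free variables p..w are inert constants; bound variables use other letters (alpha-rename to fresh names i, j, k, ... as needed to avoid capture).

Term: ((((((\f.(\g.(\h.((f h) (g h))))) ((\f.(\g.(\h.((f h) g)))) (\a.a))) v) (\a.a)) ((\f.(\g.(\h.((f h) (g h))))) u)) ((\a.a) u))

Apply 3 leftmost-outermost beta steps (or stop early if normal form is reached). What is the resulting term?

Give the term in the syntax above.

Answer: ((((((\f.(\g.(\h.((f h) g)))) (\a.a)) (\a.a)) (v (\a.a))) ((\f.(\g.(\h.((f h) (g h))))) u)) ((\a.a) u))

Derivation:
Step 0: ((((((\f.(\g.(\h.((f h) (g h))))) ((\f.(\g.(\h.((f h) g)))) (\a.a))) v) (\a.a)) ((\f.(\g.(\h.((f h) (g h))))) u)) ((\a.a) u))
Step 1: (((((\g.(\h.((((\f.(\g.(\h.((f h) g)))) (\a.a)) h) (g h)))) v) (\a.a)) ((\f.(\g.(\h.((f h) (g h))))) u)) ((\a.a) u))
Step 2: ((((\h.((((\f.(\g.(\h.((f h) g)))) (\a.a)) h) (v h))) (\a.a)) ((\f.(\g.(\h.((f h) (g h))))) u)) ((\a.a) u))
Step 3: ((((((\f.(\g.(\h.((f h) g)))) (\a.a)) (\a.a)) (v (\a.a))) ((\f.(\g.(\h.((f h) (g h))))) u)) ((\a.a) u))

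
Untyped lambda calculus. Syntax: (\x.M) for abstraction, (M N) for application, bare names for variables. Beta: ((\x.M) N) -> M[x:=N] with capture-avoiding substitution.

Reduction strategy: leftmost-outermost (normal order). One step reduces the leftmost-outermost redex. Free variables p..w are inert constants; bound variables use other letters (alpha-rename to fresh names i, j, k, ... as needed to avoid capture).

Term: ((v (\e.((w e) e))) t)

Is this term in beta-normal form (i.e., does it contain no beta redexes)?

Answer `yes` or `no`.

Answer: yes

Derivation:
Term: ((v (\e.((w e) e))) t)
No beta redexes found.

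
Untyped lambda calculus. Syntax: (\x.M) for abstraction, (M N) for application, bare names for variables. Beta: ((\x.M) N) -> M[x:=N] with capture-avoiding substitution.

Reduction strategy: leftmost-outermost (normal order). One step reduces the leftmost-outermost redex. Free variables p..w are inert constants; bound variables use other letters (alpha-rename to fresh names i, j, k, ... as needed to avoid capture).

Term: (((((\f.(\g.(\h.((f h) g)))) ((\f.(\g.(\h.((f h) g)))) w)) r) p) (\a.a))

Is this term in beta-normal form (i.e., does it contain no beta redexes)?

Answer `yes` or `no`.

Term: (((((\f.(\g.(\h.((f h) g)))) ((\f.(\g.(\h.((f h) g)))) w)) r) p) (\a.a))
Found 2 beta redex(es).

Answer: no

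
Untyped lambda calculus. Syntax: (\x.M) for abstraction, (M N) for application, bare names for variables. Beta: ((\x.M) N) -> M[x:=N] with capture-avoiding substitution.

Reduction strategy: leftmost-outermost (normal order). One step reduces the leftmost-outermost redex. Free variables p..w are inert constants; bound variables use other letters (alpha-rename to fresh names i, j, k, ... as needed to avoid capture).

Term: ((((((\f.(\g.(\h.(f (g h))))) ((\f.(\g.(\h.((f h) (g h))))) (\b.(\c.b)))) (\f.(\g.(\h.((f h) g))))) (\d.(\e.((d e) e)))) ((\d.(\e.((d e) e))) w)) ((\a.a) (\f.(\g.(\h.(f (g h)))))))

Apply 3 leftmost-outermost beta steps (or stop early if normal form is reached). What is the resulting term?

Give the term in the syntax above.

Answer: (((((\f.(\g.(\h.((f h) (g h))))) (\b.(\c.b))) ((\f.(\g.(\h.((f h) g)))) (\d.(\e.((d e) e))))) ((\d.(\e.((d e) e))) w)) ((\a.a) (\f.(\g.(\h.(f (g h)))))))

Derivation:
Step 0: ((((((\f.(\g.(\h.(f (g h))))) ((\f.(\g.(\h.((f h) (g h))))) (\b.(\c.b)))) (\f.(\g.(\h.((f h) g))))) (\d.(\e.((d e) e)))) ((\d.(\e.((d e) e))) w)) ((\a.a) (\f.(\g.(\h.(f (g h)))))))
Step 1: (((((\g.(\h.(((\f.(\g.(\h.((f h) (g h))))) (\b.(\c.b))) (g h)))) (\f.(\g.(\h.((f h) g))))) (\d.(\e.((d e) e)))) ((\d.(\e.((d e) e))) w)) ((\a.a) (\f.(\g.(\h.(f (g h)))))))
Step 2: ((((\h.(((\f.(\g.(\h.((f h) (g h))))) (\b.(\c.b))) ((\f.(\g.(\h.((f h) g)))) h))) (\d.(\e.((d e) e)))) ((\d.(\e.((d e) e))) w)) ((\a.a) (\f.(\g.(\h.(f (g h)))))))
Step 3: (((((\f.(\g.(\h.((f h) (g h))))) (\b.(\c.b))) ((\f.(\g.(\h.((f h) g)))) (\d.(\e.((d e) e))))) ((\d.(\e.((d e) e))) w)) ((\a.a) (\f.(\g.(\h.(f (g h)))))))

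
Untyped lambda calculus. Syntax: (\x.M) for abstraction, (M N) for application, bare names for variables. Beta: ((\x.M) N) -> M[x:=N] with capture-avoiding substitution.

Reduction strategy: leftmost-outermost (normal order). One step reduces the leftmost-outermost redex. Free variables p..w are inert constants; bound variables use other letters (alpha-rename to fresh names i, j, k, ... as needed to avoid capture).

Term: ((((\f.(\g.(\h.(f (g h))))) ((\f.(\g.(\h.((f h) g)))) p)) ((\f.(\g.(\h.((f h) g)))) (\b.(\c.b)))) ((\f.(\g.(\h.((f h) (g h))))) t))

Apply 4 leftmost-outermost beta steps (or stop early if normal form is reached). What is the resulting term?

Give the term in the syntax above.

Step 0: ((((\f.(\g.(\h.(f (g h))))) ((\f.(\g.(\h.((f h) g)))) p)) ((\f.(\g.(\h.((f h) g)))) (\b.(\c.b)))) ((\f.(\g.(\h.((f h) (g h))))) t))
Step 1: (((\g.(\h.(((\f.(\g.(\h.((f h) g)))) p) (g h)))) ((\f.(\g.(\h.((f h) g)))) (\b.(\c.b)))) ((\f.(\g.(\h.((f h) (g h))))) t))
Step 2: ((\h.(((\f.(\g.(\h.((f h) g)))) p) (((\f.(\g.(\h.((f h) g)))) (\b.(\c.b))) h))) ((\f.(\g.(\h.((f h) (g h))))) t))
Step 3: (((\f.(\g.(\h.((f h) g)))) p) (((\f.(\g.(\h.((f h) g)))) (\b.(\c.b))) ((\f.(\g.(\h.((f h) (g h))))) t)))
Step 4: ((\g.(\h.((p h) g))) (((\f.(\g.(\h.((f h) g)))) (\b.(\c.b))) ((\f.(\g.(\h.((f h) (g h))))) t)))

Answer: ((\g.(\h.((p h) g))) (((\f.(\g.(\h.((f h) g)))) (\b.(\c.b))) ((\f.(\g.(\h.((f h) (g h))))) t)))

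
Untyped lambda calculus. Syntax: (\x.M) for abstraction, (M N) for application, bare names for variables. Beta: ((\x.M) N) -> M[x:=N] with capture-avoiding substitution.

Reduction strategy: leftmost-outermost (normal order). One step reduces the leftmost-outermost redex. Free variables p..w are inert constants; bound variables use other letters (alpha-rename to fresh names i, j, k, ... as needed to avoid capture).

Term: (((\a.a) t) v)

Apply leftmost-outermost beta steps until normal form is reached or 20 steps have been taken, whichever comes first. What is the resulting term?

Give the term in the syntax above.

Step 0: (((\a.a) t) v)
Step 1: (t v)

Answer: (t v)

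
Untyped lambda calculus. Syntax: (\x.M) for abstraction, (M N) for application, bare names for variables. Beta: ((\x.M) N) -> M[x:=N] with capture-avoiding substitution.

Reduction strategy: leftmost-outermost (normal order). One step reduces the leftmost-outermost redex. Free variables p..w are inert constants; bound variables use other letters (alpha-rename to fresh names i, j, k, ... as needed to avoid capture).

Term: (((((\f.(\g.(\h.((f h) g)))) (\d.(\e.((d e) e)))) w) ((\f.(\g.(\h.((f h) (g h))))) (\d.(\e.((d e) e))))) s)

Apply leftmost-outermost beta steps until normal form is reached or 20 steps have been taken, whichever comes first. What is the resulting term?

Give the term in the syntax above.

Answer: (((w (w w)) (w w)) s)

Derivation:
Step 0: (((((\f.(\g.(\h.((f h) g)))) (\d.(\e.((d e) e)))) w) ((\f.(\g.(\h.((f h) (g h))))) (\d.(\e.((d e) e))))) s)
Step 1: ((((\g.(\h.(((\d.(\e.((d e) e))) h) g))) w) ((\f.(\g.(\h.((f h) (g h))))) (\d.(\e.((d e) e))))) s)
Step 2: (((\h.(((\d.(\e.((d e) e))) h) w)) ((\f.(\g.(\h.((f h) (g h))))) (\d.(\e.((d e) e))))) s)
Step 3: ((((\d.(\e.((d e) e))) ((\f.(\g.(\h.((f h) (g h))))) (\d.(\e.((d e) e))))) w) s)
Step 4: (((\e.((((\f.(\g.(\h.((f h) (g h))))) (\d.(\e.((d e) e)))) e) e)) w) s)
Step 5: (((((\f.(\g.(\h.((f h) (g h))))) (\d.(\e.((d e) e)))) w) w) s)
Step 6: ((((\g.(\h.(((\d.(\e.((d e) e))) h) (g h)))) w) w) s)
Step 7: (((\h.(((\d.(\e.((d e) e))) h) (w h))) w) s)
Step 8: ((((\d.(\e.((d e) e))) w) (w w)) s)
Step 9: (((\e.((w e) e)) (w w)) s)
Step 10: (((w (w w)) (w w)) s)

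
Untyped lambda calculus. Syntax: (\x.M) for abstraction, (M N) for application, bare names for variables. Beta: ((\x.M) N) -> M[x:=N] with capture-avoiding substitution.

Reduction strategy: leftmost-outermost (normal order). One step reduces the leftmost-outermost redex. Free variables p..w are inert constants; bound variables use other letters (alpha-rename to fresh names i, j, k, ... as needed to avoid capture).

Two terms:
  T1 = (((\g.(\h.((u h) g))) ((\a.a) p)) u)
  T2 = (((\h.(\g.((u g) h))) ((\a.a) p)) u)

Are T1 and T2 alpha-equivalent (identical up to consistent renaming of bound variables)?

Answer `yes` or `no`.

Answer: yes

Derivation:
Term 1: (((\g.(\h.((u h) g))) ((\a.a) p)) u)
Term 2: (((\h.(\g.((u g) h))) ((\a.a) p)) u)
Alpha-equivalence: compare structure up to binder renaming.
Result: True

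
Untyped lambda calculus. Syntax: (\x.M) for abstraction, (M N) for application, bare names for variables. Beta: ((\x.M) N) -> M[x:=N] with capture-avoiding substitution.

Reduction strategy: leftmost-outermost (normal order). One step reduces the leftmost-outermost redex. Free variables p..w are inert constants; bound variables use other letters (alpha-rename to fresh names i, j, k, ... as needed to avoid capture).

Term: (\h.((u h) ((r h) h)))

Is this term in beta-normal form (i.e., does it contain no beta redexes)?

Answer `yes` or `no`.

Term: (\h.((u h) ((r h) h)))
No beta redexes found.

Answer: yes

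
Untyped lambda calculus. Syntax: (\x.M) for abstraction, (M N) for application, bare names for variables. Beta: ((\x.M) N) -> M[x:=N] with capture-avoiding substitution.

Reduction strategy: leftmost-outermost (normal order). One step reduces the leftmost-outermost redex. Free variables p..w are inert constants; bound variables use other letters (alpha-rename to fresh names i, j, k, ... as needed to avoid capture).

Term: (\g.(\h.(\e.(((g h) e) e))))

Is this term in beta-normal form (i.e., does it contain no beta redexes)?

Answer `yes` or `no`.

Answer: yes

Derivation:
Term: (\g.(\h.(\e.(((g h) e) e))))
No beta redexes found.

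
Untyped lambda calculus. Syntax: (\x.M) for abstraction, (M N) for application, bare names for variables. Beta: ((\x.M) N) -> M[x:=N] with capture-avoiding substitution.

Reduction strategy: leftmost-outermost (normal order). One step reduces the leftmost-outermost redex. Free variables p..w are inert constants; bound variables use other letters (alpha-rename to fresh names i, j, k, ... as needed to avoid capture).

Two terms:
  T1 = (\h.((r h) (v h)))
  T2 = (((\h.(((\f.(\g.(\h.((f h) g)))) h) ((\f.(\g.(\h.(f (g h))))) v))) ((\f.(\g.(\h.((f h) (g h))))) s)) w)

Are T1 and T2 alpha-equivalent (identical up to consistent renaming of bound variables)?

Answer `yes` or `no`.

Answer: no

Derivation:
Term 1: (\h.((r h) (v h)))
Term 2: (((\h.(((\f.(\g.(\h.((f h) g)))) h) ((\f.(\g.(\h.(f (g h))))) v))) ((\f.(\g.(\h.((f h) (g h))))) s)) w)
Alpha-equivalence: compare structure up to binder renaming.
Result: False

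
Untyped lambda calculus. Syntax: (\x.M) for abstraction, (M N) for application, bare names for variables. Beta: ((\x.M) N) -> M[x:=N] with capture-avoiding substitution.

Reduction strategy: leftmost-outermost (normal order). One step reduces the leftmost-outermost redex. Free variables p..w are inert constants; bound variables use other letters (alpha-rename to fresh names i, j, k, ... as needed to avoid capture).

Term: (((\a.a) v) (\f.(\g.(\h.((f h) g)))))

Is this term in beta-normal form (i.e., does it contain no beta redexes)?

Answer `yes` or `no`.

Answer: no

Derivation:
Term: (((\a.a) v) (\f.(\g.(\h.((f h) g)))))
Found 1 beta redex(es).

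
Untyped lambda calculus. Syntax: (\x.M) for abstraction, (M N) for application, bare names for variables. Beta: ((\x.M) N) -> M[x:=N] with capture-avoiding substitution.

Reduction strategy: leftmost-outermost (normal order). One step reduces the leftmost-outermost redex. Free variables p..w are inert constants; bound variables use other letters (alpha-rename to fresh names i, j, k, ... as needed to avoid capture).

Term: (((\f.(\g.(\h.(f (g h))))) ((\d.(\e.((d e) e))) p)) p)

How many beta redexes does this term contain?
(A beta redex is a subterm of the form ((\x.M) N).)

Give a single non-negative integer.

Answer: 2

Derivation:
Term: (((\f.(\g.(\h.(f (g h))))) ((\d.(\e.((d e) e))) p)) p)
  Redex: ((\f.(\g.(\h.(f (g h))))) ((\d.(\e.((d e) e))) p))
  Redex: ((\d.(\e.((d e) e))) p)
Total redexes: 2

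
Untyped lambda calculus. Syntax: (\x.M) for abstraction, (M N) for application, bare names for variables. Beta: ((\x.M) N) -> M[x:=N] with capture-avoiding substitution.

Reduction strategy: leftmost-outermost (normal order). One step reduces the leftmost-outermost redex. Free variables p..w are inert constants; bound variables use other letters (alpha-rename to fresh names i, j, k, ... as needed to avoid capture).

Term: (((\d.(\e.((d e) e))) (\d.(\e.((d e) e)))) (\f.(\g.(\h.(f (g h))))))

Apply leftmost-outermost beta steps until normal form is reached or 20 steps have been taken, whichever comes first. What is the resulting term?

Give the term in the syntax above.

Step 0: (((\d.(\e.((d e) e))) (\d.(\e.((d e) e)))) (\f.(\g.(\h.(f (g h))))))
Step 1: ((\e.(((\d.(\e.((d e) e))) e) e)) (\f.(\g.(\h.(f (g h))))))
Step 2: (((\d.(\e.((d e) e))) (\f.(\g.(\h.(f (g h)))))) (\f.(\g.(\h.(f (g h))))))
Step 3: ((\e.(((\f.(\g.(\h.(f (g h))))) e) e)) (\f.(\g.(\h.(f (g h))))))
Step 4: (((\f.(\g.(\h.(f (g h))))) (\f.(\g.(\h.(f (g h)))))) (\f.(\g.(\h.(f (g h))))))
Step 5: ((\g.(\h.((\f.(\g.(\h.(f (g h))))) (g h)))) (\f.(\g.(\h.(f (g h))))))
Step 6: (\h.((\f.(\g.(\h.(f (g h))))) ((\f.(\g.(\h.(f (g h))))) h)))
Step 7: (\h.(\g.(\i.(((\f.(\g.(\h.(f (g h))))) h) (g i)))))
Step 8: (\h.(\g.(\i.((\g.(\i.(h (g i)))) (g i)))))
Step 9: (\h.(\g.(\i.(\j.(h ((g i) j))))))

Answer: (\h.(\g.(\i.(\j.(h ((g i) j))))))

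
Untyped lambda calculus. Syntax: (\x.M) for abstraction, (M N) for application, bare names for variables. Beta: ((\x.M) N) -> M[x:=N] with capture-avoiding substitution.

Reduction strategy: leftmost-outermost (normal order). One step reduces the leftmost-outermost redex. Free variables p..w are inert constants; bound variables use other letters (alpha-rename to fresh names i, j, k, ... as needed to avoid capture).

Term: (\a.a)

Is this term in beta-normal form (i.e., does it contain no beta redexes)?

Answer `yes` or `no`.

Answer: yes

Derivation:
Term: (\a.a)
No beta redexes found.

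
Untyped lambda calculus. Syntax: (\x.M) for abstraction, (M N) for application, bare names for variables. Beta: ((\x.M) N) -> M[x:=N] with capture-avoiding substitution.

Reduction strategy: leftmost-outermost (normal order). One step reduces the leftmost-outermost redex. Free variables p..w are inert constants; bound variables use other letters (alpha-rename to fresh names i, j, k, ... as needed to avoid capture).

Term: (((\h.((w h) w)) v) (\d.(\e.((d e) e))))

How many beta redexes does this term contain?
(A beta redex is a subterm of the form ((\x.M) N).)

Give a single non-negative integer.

Answer: 1

Derivation:
Term: (((\h.((w h) w)) v) (\d.(\e.((d e) e))))
  Redex: ((\h.((w h) w)) v)
Total redexes: 1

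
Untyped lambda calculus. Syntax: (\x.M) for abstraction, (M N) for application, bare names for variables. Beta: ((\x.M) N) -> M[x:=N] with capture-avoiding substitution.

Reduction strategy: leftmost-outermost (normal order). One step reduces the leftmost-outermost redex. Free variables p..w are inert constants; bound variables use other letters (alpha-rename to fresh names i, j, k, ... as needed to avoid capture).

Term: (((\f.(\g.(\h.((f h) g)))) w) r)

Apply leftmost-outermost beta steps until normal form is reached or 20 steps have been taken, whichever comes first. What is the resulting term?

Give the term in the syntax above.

Answer: (\h.((w h) r))

Derivation:
Step 0: (((\f.(\g.(\h.((f h) g)))) w) r)
Step 1: ((\g.(\h.((w h) g))) r)
Step 2: (\h.((w h) r))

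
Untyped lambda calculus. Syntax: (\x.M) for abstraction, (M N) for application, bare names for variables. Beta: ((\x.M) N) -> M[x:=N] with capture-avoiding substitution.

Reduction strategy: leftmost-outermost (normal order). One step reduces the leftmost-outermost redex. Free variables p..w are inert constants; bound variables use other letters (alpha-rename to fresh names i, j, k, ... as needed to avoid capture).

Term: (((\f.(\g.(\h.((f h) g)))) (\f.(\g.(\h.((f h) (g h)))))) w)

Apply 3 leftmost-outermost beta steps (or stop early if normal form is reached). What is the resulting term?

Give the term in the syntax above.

Answer: (\h.((\g.(\i.((h i) (g i)))) w))

Derivation:
Step 0: (((\f.(\g.(\h.((f h) g)))) (\f.(\g.(\h.((f h) (g h)))))) w)
Step 1: ((\g.(\h.(((\f.(\g.(\h.((f h) (g h))))) h) g))) w)
Step 2: (\h.(((\f.(\g.(\h.((f h) (g h))))) h) w))
Step 3: (\h.((\g.(\i.((h i) (g i)))) w))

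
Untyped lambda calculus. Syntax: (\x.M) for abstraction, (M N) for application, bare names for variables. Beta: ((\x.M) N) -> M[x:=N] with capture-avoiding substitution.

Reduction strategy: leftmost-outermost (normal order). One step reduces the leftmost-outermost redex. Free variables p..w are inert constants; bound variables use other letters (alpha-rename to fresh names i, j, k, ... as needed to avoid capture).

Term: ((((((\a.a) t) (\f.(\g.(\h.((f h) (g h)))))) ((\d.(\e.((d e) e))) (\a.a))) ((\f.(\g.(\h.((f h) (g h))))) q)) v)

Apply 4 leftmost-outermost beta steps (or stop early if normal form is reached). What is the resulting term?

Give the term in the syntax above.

Answer: ((((t (\f.(\g.(\h.((f h) (g h)))))) (\e.(e e))) (\g.(\h.((q h) (g h))))) v)

Derivation:
Step 0: ((((((\a.a) t) (\f.(\g.(\h.((f h) (g h)))))) ((\d.(\e.((d e) e))) (\a.a))) ((\f.(\g.(\h.((f h) (g h))))) q)) v)
Step 1: ((((t (\f.(\g.(\h.((f h) (g h)))))) ((\d.(\e.((d e) e))) (\a.a))) ((\f.(\g.(\h.((f h) (g h))))) q)) v)
Step 2: ((((t (\f.(\g.(\h.((f h) (g h)))))) (\e.(((\a.a) e) e))) ((\f.(\g.(\h.((f h) (g h))))) q)) v)
Step 3: ((((t (\f.(\g.(\h.((f h) (g h)))))) (\e.(e e))) ((\f.(\g.(\h.((f h) (g h))))) q)) v)
Step 4: ((((t (\f.(\g.(\h.((f h) (g h)))))) (\e.(e e))) (\g.(\h.((q h) (g h))))) v)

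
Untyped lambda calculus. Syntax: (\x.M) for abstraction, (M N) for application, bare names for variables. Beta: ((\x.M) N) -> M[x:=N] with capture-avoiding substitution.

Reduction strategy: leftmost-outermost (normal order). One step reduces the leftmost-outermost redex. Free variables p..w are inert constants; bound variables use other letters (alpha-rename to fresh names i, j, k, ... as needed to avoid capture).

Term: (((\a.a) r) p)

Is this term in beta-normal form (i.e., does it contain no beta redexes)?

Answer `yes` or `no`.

Answer: no

Derivation:
Term: (((\a.a) r) p)
Found 1 beta redex(es).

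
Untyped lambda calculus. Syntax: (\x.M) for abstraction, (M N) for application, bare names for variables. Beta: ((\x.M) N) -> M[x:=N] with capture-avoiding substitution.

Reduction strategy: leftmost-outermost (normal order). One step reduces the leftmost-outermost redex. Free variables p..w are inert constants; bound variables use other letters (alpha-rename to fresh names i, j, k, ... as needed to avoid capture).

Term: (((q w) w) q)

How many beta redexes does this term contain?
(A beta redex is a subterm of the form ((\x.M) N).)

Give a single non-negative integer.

Answer: 0

Derivation:
Term: (((q w) w) q)
  (no redexes)
Total redexes: 0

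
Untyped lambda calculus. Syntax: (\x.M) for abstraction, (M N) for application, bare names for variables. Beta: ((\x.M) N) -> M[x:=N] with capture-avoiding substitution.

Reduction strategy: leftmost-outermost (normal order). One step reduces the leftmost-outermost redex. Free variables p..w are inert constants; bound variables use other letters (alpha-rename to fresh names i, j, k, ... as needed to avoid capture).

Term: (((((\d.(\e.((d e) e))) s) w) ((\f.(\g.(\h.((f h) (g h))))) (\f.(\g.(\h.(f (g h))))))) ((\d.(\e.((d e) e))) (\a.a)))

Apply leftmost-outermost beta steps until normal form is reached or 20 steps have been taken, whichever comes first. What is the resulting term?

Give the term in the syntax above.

Step 0: (((((\d.(\e.((d e) e))) s) w) ((\f.(\g.(\h.((f h) (g h))))) (\f.(\g.(\h.(f (g h))))))) ((\d.(\e.((d e) e))) (\a.a)))
Step 1: ((((\e.((s e) e)) w) ((\f.(\g.(\h.((f h) (g h))))) (\f.(\g.(\h.(f (g h))))))) ((\d.(\e.((d e) e))) (\a.a)))
Step 2: ((((s w) w) ((\f.(\g.(\h.((f h) (g h))))) (\f.(\g.(\h.(f (g h))))))) ((\d.(\e.((d e) e))) (\a.a)))
Step 3: ((((s w) w) (\g.(\h.(((\f.(\g.(\h.(f (g h))))) h) (g h))))) ((\d.(\e.((d e) e))) (\a.a)))
Step 4: ((((s w) w) (\g.(\h.((\g.(\i.(h (g i)))) (g h))))) ((\d.(\e.((d e) e))) (\a.a)))
Step 5: ((((s w) w) (\g.(\h.(\i.(h ((g h) i)))))) ((\d.(\e.((d e) e))) (\a.a)))
Step 6: ((((s w) w) (\g.(\h.(\i.(h ((g h) i)))))) (\e.(((\a.a) e) e)))
Step 7: ((((s w) w) (\g.(\h.(\i.(h ((g h) i)))))) (\e.(e e)))

Answer: ((((s w) w) (\g.(\h.(\i.(h ((g h) i)))))) (\e.(e e)))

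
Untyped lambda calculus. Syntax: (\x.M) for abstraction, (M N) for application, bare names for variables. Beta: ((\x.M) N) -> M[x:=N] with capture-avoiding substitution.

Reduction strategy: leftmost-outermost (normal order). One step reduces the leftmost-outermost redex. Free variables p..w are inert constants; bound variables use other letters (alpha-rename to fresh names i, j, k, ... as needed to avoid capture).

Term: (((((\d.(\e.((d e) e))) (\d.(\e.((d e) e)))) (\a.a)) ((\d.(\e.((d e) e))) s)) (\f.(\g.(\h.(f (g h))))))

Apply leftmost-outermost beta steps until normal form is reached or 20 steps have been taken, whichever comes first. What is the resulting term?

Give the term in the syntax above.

Step 0: (((((\d.(\e.((d e) e))) (\d.(\e.((d e) e)))) (\a.a)) ((\d.(\e.((d e) e))) s)) (\f.(\g.(\h.(f (g h))))))
Step 1: ((((\e.(((\d.(\e.((d e) e))) e) e)) (\a.a)) ((\d.(\e.((d e) e))) s)) (\f.(\g.(\h.(f (g h))))))
Step 2: (((((\d.(\e.((d e) e))) (\a.a)) (\a.a)) ((\d.(\e.((d e) e))) s)) (\f.(\g.(\h.(f (g h))))))
Step 3: ((((\e.(((\a.a) e) e)) (\a.a)) ((\d.(\e.((d e) e))) s)) (\f.(\g.(\h.(f (g h))))))
Step 4: (((((\a.a) (\a.a)) (\a.a)) ((\d.(\e.((d e) e))) s)) (\f.(\g.(\h.(f (g h))))))
Step 5: ((((\a.a) (\a.a)) ((\d.(\e.((d e) e))) s)) (\f.(\g.(\h.(f (g h))))))
Step 6: (((\a.a) ((\d.(\e.((d e) e))) s)) (\f.(\g.(\h.(f (g h))))))
Step 7: (((\d.(\e.((d e) e))) s) (\f.(\g.(\h.(f (g h))))))
Step 8: ((\e.((s e) e)) (\f.(\g.(\h.(f (g h))))))
Step 9: ((s (\f.(\g.(\h.(f (g h)))))) (\f.(\g.(\h.(f (g h))))))

Answer: ((s (\f.(\g.(\h.(f (g h)))))) (\f.(\g.(\h.(f (g h))))))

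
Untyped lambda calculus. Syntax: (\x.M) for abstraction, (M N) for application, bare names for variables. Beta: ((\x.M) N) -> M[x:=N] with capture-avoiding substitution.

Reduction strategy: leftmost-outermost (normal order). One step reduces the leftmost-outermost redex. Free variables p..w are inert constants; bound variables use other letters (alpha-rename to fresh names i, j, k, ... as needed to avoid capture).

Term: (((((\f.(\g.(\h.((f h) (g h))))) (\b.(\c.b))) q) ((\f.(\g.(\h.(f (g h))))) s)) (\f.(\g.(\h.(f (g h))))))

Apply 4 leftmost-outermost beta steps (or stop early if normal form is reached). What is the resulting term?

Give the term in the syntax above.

Step 0: (((((\f.(\g.(\h.((f h) (g h))))) (\b.(\c.b))) q) ((\f.(\g.(\h.(f (g h))))) s)) (\f.(\g.(\h.(f (g h))))))
Step 1: ((((\g.(\h.(((\b.(\c.b)) h) (g h)))) q) ((\f.(\g.(\h.(f (g h))))) s)) (\f.(\g.(\h.(f (g h))))))
Step 2: (((\h.(((\b.(\c.b)) h) (q h))) ((\f.(\g.(\h.(f (g h))))) s)) (\f.(\g.(\h.(f (g h))))))
Step 3: ((((\b.(\c.b)) ((\f.(\g.(\h.(f (g h))))) s)) (q ((\f.(\g.(\h.(f (g h))))) s))) (\f.(\g.(\h.(f (g h))))))
Step 4: (((\c.((\f.(\g.(\h.(f (g h))))) s)) (q ((\f.(\g.(\h.(f (g h))))) s))) (\f.(\g.(\h.(f (g h))))))

Answer: (((\c.((\f.(\g.(\h.(f (g h))))) s)) (q ((\f.(\g.(\h.(f (g h))))) s))) (\f.(\g.(\h.(f (g h))))))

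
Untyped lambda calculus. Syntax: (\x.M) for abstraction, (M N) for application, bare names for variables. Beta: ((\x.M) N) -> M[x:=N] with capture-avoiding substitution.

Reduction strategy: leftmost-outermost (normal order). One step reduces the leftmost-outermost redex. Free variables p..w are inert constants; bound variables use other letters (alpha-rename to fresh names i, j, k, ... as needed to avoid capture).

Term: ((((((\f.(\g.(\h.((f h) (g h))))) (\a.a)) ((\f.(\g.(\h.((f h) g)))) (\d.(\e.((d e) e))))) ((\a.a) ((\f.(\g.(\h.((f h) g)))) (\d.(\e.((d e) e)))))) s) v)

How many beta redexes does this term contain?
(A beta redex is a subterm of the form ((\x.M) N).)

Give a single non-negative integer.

Term: ((((((\f.(\g.(\h.((f h) (g h))))) (\a.a)) ((\f.(\g.(\h.((f h) g)))) (\d.(\e.((d e) e))))) ((\a.a) ((\f.(\g.(\h.((f h) g)))) (\d.(\e.((d e) e)))))) s) v)
  Redex: ((\f.(\g.(\h.((f h) (g h))))) (\a.a))
  Redex: ((\f.(\g.(\h.((f h) g)))) (\d.(\e.((d e) e))))
  Redex: ((\a.a) ((\f.(\g.(\h.((f h) g)))) (\d.(\e.((d e) e)))))
  Redex: ((\f.(\g.(\h.((f h) g)))) (\d.(\e.((d e) e))))
Total redexes: 4

Answer: 4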